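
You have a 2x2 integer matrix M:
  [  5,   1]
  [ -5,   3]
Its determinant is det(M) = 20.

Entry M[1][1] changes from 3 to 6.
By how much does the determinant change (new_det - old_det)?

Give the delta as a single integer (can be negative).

Cofactor C_11 = 5
Entry delta = 6 - 3 = 3
Det delta = entry_delta * cofactor = 3 * 5 = 15

Answer: 15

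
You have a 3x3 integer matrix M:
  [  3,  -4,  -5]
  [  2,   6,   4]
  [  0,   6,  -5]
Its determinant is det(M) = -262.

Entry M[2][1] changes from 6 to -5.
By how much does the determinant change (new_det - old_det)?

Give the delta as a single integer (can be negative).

Cofactor C_21 = -22
Entry delta = -5 - 6 = -11
Det delta = entry_delta * cofactor = -11 * -22 = 242

Answer: 242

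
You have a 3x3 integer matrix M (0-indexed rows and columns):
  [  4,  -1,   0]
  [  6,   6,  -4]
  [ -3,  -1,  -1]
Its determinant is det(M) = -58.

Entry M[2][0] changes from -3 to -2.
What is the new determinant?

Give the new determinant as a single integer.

det is linear in row 2: changing M[2][0] by delta changes det by delta * cofactor(2,0).
Cofactor C_20 = (-1)^(2+0) * minor(2,0) = 4
Entry delta = -2 - -3 = 1
Det delta = 1 * 4 = 4
New det = -58 + 4 = -54

Answer: -54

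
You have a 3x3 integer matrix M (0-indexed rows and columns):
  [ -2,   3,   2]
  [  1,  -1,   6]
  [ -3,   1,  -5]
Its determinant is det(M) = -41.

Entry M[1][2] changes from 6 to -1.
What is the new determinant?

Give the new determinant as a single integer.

Answer: 8

Derivation:
det is linear in row 1: changing M[1][2] by delta changes det by delta * cofactor(1,2).
Cofactor C_12 = (-1)^(1+2) * minor(1,2) = -7
Entry delta = -1 - 6 = -7
Det delta = -7 * -7 = 49
New det = -41 + 49 = 8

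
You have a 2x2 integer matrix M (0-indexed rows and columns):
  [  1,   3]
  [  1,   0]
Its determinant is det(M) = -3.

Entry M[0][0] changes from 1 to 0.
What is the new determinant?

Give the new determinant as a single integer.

det is linear in row 0: changing M[0][0] by delta changes det by delta * cofactor(0,0).
Cofactor C_00 = (-1)^(0+0) * minor(0,0) = 0
Entry delta = 0 - 1 = -1
Det delta = -1 * 0 = 0
New det = -3 + 0 = -3

Answer: -3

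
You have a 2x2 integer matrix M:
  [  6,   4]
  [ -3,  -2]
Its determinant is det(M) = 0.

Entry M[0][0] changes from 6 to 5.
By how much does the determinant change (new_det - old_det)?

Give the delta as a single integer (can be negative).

Cofactor C_00 = -2
Entry delta = 5 - 6 = -1
Det delta = entry_delta * cofactor = -1 * -2 = 2

Answer: 2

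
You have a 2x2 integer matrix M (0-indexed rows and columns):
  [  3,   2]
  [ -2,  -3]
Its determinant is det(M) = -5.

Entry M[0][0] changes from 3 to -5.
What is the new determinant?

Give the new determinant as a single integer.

det is linear in row 0: changing M[0][0] by delta changes det by delta * cofactor(0,0).
Cofactor C_00 = (-1)^(0+0) * minor(0,0) = -3
Entry delta = -5 - 3 = -8
Det delta = -8 * -3 = 24
New det = -5 + 24 = 19

Answer: 19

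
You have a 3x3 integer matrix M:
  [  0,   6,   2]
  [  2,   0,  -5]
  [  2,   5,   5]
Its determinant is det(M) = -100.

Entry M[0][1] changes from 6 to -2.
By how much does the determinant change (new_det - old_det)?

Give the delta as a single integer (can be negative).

Answer: 160

Derivation:
Cofactor C_01 = -20
Entry delta = -2 - 6 = -8
Det delta = entry_delta * cofactor = -8 * -20 = 160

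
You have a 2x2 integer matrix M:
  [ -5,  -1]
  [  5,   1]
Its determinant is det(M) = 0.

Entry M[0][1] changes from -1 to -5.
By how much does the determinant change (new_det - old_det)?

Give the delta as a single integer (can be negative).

Cofactor C_01 = -5
Entry delta = -5 - -1 = -4
Det delta = entry_delta * cofactor = -4 * -5 = 20

Answer: 20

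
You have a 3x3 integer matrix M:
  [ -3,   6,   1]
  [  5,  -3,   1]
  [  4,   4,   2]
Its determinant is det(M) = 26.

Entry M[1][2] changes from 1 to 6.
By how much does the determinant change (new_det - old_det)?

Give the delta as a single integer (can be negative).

Answer: 180

Derivation:
Cofactor C_12 = 36
Entry delta = 6 - 1 = 5
Det delta = entry_delta * cofactor = 5 * 36 = 180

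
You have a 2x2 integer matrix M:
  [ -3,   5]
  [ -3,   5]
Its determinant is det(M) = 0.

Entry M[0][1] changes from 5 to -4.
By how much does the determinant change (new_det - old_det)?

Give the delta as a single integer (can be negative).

Cofactor C_01 = 3
Entry delta = -4 - 5 = -9
Det delta = entry_delta * cofactor = -9 * 3 = -27

Answer: -27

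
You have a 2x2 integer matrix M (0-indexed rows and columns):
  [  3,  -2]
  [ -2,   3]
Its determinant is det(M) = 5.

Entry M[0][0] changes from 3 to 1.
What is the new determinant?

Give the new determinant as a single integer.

det is linear in row 0: changing M[0][0] by delta changes det by delta * cofactor(0,0).
Cofactor C_00 = (-1)^(0+0) * minor(0,0) = 3
Entry delta = 1 - 3 = -2
Det delta = -2 * 3 = -6
New det = 5 + -6 = -1

Answer: -1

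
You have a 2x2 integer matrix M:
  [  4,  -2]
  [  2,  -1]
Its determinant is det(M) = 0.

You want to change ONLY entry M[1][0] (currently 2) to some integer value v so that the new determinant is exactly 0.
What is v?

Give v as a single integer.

det is linear in entry M[1][0]: det = old_det + (v - 2) * C_10
Cofactor C_10 = 2
Want det = 0: 0 + (v - 2) * 2 = 0
  (v - 2) = 0 / 2 = 0
  v = 2 + (0) = 2

Answer: 2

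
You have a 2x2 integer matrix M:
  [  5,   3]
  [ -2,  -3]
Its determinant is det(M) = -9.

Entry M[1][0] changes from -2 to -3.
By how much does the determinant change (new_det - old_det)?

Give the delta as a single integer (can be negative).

Answer: 3

Derivation:
Cofactor C_10 = -3
Entry delta = -3 - -2 = -1
Det delta = entry_delta * cofactor = -1 * -3 = 3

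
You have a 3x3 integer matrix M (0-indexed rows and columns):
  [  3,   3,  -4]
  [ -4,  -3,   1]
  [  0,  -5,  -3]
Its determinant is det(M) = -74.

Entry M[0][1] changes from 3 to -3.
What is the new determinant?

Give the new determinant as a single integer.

det is linear in row 0: changing M[0][1] by delta changes det by delta * cofactor(0,1).
Cofactor C_01 = (-1)^(0+1) * minor(0,1) = -12
Entry delta = -3 - 3 = -6
Det delta = -6 * -12 = 72
New det = -74 + 72 = -2

Answer: -2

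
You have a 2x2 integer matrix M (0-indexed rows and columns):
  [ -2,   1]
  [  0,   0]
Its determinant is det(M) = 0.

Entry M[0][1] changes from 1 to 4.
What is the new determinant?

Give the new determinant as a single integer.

Answer: 0

Derivation:
det is linear in row 0: changing M[0][1] by delta changes det by delta * cofactor(0,1).
Cofactor C_01 = (-1)^(0+1) * minor(0,1) = 0
Entry delta = 4 - 1 = 3
Det delta = 3 * 0 = 0
New det = 0 + 0 = 0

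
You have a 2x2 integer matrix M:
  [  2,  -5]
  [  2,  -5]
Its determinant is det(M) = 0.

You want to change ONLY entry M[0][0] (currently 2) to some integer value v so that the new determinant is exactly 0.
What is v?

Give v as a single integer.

Answer: 2

Derivation:
det is linear in entry M[0][0]: det = old_det + (v - 2) * C_00
Cofactor C_00 = -5
Want det = 0: 0 + (v - 2) * -5 = 0
  (v - 2) = 0 / -5 = 0
  v = 2 + (0) = 2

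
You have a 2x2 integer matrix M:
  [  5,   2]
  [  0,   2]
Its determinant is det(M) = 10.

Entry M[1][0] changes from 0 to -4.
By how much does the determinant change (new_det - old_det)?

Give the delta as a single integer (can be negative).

Cofactor C_10 = -2
Entry delta = -4 - 0 = -4
Det delta = entry_delta * cofactor = -4 * -2 = 8

Answer: 8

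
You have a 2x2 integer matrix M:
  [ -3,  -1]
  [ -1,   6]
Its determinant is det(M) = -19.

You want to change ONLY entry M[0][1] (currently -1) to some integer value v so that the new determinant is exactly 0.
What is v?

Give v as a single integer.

Answer: 18

Derivation:
det is linear in entry M[0][1]: det = old_det + (v - -1) * C_01
Cofactor C_01 = 1
Want det = 0: -19 + (v - -1) * 1 = 0
  (v - -1) = 19 / 1 = 19
  v = -1 + (19) = 18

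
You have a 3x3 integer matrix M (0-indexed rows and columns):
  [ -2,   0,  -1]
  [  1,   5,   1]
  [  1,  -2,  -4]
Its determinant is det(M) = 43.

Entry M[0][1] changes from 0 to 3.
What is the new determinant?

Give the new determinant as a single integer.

Answer: 58

Derivation:
det is linear in row 0: changing M[0][1] by delta changes det by delta * cofactor(0,1).
Cofactor C_01 = (-1)^(0+1) * minor(0,1) = 5
Entry delta = 3 - 0 = 3
Det delta = 3 * 5 = 15
New det = 43 + 15 = 58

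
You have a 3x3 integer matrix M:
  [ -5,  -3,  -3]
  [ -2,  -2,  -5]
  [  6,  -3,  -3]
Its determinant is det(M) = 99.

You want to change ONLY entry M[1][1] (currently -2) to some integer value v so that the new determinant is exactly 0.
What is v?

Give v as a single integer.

Answer: -5

Derivation:
det is linear in entry M[1][1]: det = old_det + (v - -2) * C_11
Cofactor C_11 = 33
Want det = 0: 99 + (v - -2) * 33 = 0
  (v - -2) = -99 / 33 = -3
  v = -2 + (-3) = -5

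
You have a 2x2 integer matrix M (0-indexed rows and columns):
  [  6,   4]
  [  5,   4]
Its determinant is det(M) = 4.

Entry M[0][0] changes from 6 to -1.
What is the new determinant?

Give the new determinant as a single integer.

Answer: -24

Derivation:
det is linear in row 0: changing M[0][0] by delta changes det by delta * cofactor(0,0).
Cofactor C_00 = (-1)^(0+0) * minor(0,0) = 4
Entry delta = -1 - 6 = -7
Det delta = -7 * 4 = -28
New det = 4 + -28 = -24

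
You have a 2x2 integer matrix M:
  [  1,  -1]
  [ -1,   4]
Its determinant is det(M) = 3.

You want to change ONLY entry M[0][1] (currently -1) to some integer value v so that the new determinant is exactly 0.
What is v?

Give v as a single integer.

det is linear in entry M[0][1]: det = old_det + (v - -1) * C_01
Cofactor C_01 = 1
Want det = 0: 3 + (v - -1) * 1 = 0
  (v - -1) = -3 / 1 = -3
  v = -1 + (-3) = -4

Answer: -4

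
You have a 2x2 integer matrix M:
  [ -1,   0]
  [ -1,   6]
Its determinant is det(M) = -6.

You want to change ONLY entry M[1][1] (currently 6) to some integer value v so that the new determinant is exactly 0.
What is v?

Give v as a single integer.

det is linear in entry M[1][1]: det = old_det + (v - 6) * C_11
Cofactor C_11 = -1
Want det = 0: -6 + (v - 6) * -1 = 0
  (v - 6) = 6 / -1 = -6
  v = 6 + (-6) = 0

Answer: 0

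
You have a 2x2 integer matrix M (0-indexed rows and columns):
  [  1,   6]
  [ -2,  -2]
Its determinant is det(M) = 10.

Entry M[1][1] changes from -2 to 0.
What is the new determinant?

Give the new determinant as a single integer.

Answer: 12

Derivation:
det is linear in row 1: changing M[1][1] by delta changes det by delta * cofactor(1,1).
Cofactor C_11 = (-1)^(1+1) * minor(1,1) = 1
Entry delta = 0 - -2 = 2
Det delta = 2 * 1 = 2
New det = 10 + 2 = 12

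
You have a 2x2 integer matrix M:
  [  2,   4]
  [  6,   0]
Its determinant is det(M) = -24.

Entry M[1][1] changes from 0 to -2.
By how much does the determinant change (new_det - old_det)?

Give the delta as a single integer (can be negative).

Cofactor C_11 = 2
Entry delta = -2 - 0 = -2
Det delta = entry_delta * cofactor = -2 * 2 = -4

Answer: -4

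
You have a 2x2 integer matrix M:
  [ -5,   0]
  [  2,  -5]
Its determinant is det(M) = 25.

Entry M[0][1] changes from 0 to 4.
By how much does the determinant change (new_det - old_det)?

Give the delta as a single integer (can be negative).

Answer: -8

Derivation:
Cofactor C_01 = -2
Entry delta = 4 - 0 = 4
Det delta = entry_delta * cofactor = 4 * -2 = -8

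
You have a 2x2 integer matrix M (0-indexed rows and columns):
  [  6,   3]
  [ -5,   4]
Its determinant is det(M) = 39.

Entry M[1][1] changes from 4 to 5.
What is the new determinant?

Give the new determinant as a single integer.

Answer: 45

Derivation:
det is linear in row 1: changing M[1][1] by delta changes det by delta * cofactor(1,1).
Cofactor C_11 = (-1)^(1+1) * minor(1,1) = 6
Entry delta = 5 - 4 = 1
Det delta = 1 * 6 = 6
New det = 39 + 6 = 45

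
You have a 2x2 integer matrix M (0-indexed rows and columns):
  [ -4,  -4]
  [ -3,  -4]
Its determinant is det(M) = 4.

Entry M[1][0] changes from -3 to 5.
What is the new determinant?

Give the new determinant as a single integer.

det is linear in row 1: changing M[1][0] by delta changes det by delta * cofactor(1,0).
Cofactor C_10 = (-1)^(1+0) * minor(1,0) = 4
Entry delta = 5 - -3 = 8
Det delta = 8 * 4 = 32
New det = 4 + 32 = 36

Answer: 36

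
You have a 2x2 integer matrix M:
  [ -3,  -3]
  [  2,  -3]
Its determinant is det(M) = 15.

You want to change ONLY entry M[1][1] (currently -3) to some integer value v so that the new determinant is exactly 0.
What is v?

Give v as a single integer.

det is linear in entry M[1][1]: det = old_det + (v - -3) * C_11
Cofactor C_11 = -3
Want det = 0: 15 + (v - -3) * -3 = 0
  (v - -3) = -15 / -3 = 5
  v = -3 + (5) = 2

Answer: 2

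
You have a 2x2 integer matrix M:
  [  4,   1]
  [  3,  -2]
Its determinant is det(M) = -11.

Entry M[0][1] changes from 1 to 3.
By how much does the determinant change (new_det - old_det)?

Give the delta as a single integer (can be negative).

Cofactor C_01 = -3
Entry delta = 3 - 1 = 2
Det delta = entry_delta * cofactor = 2 * -3 = -6

Answer: -6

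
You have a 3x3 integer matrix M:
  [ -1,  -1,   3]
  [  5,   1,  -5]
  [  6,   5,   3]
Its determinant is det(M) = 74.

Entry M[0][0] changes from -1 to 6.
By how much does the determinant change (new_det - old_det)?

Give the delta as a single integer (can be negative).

Cofactor C_00 = 28
Entry delta = 6 - -1 = 7
Det delta = entry_delta * cofactor = 7 * 28 = 196

Answer: 196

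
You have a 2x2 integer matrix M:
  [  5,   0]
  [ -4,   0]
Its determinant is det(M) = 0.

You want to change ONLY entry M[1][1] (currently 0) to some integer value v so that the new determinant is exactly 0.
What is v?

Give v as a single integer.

Answer: 0

Derivation:
det is linear in entry M[1][1]: det = old_det + (v - 0) * C_11
Cofactor C_11 = 5
Want det = 0: 0 + (v - 0) * 5 = 0
  (v - 0) = 0 / 5 = 0
  v = 0 + (0) = 0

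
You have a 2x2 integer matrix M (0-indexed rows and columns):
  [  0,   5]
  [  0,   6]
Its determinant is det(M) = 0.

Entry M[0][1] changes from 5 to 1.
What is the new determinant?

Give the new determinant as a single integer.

Answer: 0

Derivation:
det is linear in row 0: changing M[0][1] by delta changes det by delta * cofactor(0,1).
Cofactor C_01 = (-1)^(0+1) * minor(0,1) = 0
Entry delta = 1 - 5 = -4
Det delta = -4 * 0 = 0
New det = 0 + 0 = 0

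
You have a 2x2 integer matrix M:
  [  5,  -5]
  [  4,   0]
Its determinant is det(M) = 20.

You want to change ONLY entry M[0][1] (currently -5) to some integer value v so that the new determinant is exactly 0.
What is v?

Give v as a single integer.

det is linear in entry M[0][1]: det = old_det + (v - -5) * C_01
Cofactor C_01 = -4
Want det = 0: 20 + (v - -5) * -4 = 0
  (v - -5) = -20 / -4 = 5
  v = -5 + (5) = 0

Answer: 0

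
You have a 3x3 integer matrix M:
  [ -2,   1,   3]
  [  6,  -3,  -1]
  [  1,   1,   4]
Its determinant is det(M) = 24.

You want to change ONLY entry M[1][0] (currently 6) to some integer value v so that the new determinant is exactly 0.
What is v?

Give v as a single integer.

det is linear in entry M[1][0]: det = old_det + (v - 6) * C_10
Cofactor C_10 = -1
Want det = 0: 24 + (v - 6) * -1 = 0
  (v - 6) = -24 / -1 = 24
  v = 6 + (24) = 30

Answer: 30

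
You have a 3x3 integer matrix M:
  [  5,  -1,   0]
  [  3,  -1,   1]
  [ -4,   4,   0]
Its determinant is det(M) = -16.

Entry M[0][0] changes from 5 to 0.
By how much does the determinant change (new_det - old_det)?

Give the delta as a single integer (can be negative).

Answer: 20

Derivation:
Cofactor C_00 = -4
Entry delta = 0 - 5 = -5
Det delta = entry_delta * cofactor = -5 * -4 = 20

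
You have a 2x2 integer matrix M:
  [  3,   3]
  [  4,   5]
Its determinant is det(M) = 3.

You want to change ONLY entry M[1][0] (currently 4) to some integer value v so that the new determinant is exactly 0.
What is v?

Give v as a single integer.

det is linear in entry M[1][0]: det = old_det + (v - 4) * C_10
Cofactor C_10 = -3
Want det = 0: 3 + (v - 4) * -3 = 0
  (v - 4) = -3 / -3 = 1
  v = 4 + (1) = 5

Answer: 5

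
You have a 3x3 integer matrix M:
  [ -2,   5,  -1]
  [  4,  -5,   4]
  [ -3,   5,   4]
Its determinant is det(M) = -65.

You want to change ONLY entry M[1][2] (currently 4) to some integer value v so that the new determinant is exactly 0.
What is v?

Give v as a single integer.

det is linear in entry M[1][2]: det = old_det + (v - 4) * C_12
Cofactor C_12 = -5
Want det = 0: -65 + (v - 4) * -5 = 0
  (v - 4) = 65 / -5 = -13
  v = 4 + (-13) = -9

Answer: -9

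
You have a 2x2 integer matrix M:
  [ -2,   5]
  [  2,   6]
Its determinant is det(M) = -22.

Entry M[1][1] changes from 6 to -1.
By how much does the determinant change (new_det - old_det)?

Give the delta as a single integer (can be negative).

Cofactor C_11 = -2
Entry delta = -1 - 6 = -7
Det delta = entry_delta * cofactor = -7 * -2 = 14

Answer: 14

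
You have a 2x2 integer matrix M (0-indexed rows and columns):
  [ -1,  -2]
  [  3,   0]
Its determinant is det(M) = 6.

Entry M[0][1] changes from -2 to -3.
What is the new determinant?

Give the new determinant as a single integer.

det is linear in row 0: changing M[0][1] by delta changes det by delta * cofactor(0,1).
Cofactor C_01 = (-1)^(0+1) * minor(0,1) = -3
Entry delta = -3 - -2 = -1
Det delta = -1 * -3 = 3
New det = 6 + 3 = 9

Answer: 9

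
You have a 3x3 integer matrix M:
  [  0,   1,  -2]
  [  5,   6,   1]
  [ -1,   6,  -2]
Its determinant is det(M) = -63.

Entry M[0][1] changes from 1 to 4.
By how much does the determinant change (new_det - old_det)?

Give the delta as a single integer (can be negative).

Cofactor C_01 = 9
Entry delta = 4 - 1 = 3
Det delta = entry_delta * cofactor = 3 * 9 = 27

Answer: 27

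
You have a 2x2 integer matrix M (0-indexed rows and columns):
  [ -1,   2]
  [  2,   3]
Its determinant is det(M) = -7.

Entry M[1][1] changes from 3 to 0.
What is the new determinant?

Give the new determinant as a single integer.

det is linear in row 1: changing M[1][1] by delta changes det by delta * cofactor(1,1).
Cofactor C_11 = (-1)^(1+1) * minor(1,1) = -1
Entry delta = 0 - 3 = -3
Det delta = -3 * -1 = 3
New det = -7 + 3 = -4

Answer: -4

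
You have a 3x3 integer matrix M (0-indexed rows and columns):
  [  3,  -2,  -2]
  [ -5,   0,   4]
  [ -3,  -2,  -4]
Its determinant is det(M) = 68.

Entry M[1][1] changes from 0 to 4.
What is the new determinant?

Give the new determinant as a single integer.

det is linear in row 1: changing M[1][1] by delta changes det by delta * cofactor(1,1).
Cofactor C_11 = (-1)^(1+1) * minor(1,1) = -18
Entry delta = 4 - 0 = 4
Det delta = 4 * -18 = -72
New det = 68 + -72 = -4

Answer: -4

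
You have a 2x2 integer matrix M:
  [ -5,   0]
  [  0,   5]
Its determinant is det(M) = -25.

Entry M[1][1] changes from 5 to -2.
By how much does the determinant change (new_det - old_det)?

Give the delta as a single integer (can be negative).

Cofactor C_11 = -5
Entry delta = -2 - 5 = -7
Det delta = entry_delta * cofactor = -7 * -5 = 35

Answer: 35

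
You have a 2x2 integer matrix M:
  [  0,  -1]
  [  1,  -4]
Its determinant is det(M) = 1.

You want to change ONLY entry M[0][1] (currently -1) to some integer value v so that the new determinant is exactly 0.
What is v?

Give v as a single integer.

det is linear in entry M[0][1]: det = old_det + (v - -1) * C_01
Cofactor C_01 = -1
Want det = 0: 1 + (v - -1) * -1 = 0
  (v - -1) = -1 / -1 = 1
  v = -1 + (1) = 0

Answer: 0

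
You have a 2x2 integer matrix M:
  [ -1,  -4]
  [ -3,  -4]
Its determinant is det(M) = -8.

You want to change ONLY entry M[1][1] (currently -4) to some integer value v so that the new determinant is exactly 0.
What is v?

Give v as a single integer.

det is linear in entry M[1][1]: det = old_det + (v - -4) * C_11
Cofactor C_11 = -1
Want det = 0: -8 + (v - -4) * -1 = 0
  (v - -4) = 8 / -1 = -8
  v = -4 + (-8) = -12

Answer: -12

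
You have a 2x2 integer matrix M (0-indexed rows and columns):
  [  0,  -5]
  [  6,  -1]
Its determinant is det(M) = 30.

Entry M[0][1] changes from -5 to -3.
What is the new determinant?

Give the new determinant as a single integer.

Answer: 18

Derivation:
det is linear in row 0: changing M[0][1] by delta changes det by delta * cofactor(0,1).
Cofactor C_01 = (-1)^(0+1) * minor(0,1) = -6
Entry delta = -3 - -5 = 2
Det delta = 2 * -6 = -12
New det = 30 + -12 = 18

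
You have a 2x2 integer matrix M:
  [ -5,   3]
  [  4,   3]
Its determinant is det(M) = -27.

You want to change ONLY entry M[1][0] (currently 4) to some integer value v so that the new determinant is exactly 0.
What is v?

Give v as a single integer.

Answer: -5

Derivation:
det is linear in entry M[1][0]: det = old_det + (v - 4) * C_10
Cofactor C_10 = -3
Want det = 0: -27 + (v - 4) * -3 = 0
  (v - 4) = 27 / -3 = -9
  v = 4 + (-9) = -5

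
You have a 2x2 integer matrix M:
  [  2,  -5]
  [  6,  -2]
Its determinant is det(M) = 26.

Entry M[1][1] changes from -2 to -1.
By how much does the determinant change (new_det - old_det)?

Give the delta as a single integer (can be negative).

Answer: 2

Derivation:
Cofactor C_11 = 2
Entry delta = -1 - -2 = 1
Det delta = entry_delta * cofactor = 1 * 2 = 2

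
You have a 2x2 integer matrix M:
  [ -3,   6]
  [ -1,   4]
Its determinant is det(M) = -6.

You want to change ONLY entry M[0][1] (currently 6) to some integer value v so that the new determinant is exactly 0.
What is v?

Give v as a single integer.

Answer: 12

Derivation:
det is linear in entry M[0][1]: det = old_det + (v - 6) * C_01
Cofactor C_01 = 1
Want det = 0: -6 + (v - 6) * 1 = 0
  (v - 6) = 6 / 1 = 6
  v = 6 + (6) = 12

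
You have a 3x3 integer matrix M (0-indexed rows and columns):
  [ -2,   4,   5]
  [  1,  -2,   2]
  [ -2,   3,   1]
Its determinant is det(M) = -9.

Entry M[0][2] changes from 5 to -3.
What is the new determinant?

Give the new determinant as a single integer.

Answer: -1

Derivation:
det is linear in row 0: changing M[0][2] by delta changes det by delta * cofactor(0,2).
Cofactor C_02 = (-1)^(0+2) * minor(0,2) = -1
Entry delta = -3 - 5 = -8
Det delta = -8 * -1 = 8
New det = -9 + 8 = -1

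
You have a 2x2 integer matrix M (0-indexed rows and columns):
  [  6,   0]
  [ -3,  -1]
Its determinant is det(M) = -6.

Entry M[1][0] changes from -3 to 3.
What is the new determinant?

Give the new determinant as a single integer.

det is linear in row 1: changing M[1][0] by delta changes det by delta * cofactor(1,0).
Cofactor C_10 = (-1)^(1+0) * minor(1,0) = 0
Entry delta = 3 - -3 = 6
Det delta = 6 * 0 = 0
New det = -6 + 0 = -6

Answer: -6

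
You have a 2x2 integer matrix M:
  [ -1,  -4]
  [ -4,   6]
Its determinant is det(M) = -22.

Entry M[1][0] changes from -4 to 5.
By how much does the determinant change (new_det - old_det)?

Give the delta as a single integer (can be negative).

Answer: 36

Derivation:
Cofactor C_10 = 4
Entry delta = 5 - -4 = 9
Det delta = entry_delta * cofactor = 9 * 4 = 36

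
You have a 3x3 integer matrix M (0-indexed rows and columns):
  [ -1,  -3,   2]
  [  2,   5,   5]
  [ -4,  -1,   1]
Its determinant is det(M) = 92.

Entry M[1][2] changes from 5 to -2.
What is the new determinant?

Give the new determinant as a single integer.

Answer: 15

Derivation:
det is linear in row 1: changing M[1][2] by delta changes det by delta * cofactor(1,2).
Cofactor C_12 = (-1)^(1+2) * minor(1,2) = 11
Entry delta = -2 - 5 = -7
Det delta = -7 * 11 = -77
New det = 92 + -77 = 15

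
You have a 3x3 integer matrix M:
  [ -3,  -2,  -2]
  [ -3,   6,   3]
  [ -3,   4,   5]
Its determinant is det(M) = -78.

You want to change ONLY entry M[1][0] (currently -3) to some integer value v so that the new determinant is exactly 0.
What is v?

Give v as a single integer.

Answer: 36

Derivation:
det is linear in entry M[1][0]: det = old_det + (v - -3) * C_10
Cofactor C_10 = 2
Want det = 0: -78 + (v - -3) * 2 = 0
  (v - -3) = 78 / 2 = 39
  v = -3 + (39) = 36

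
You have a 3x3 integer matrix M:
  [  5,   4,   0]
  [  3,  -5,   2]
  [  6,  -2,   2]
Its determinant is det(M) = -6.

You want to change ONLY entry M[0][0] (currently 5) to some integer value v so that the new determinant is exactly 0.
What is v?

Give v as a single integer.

Answer: 4

Derivation:
det is linear in entry M[0][0]: det = old_det + (v - 5) * C_00
Cofactor C_00 = -6
Want det = 0: -6 + (v - 5) * -6 = 0
  (v - 5) = 6 / -6 = -1
  v = 5 + (-1) = 4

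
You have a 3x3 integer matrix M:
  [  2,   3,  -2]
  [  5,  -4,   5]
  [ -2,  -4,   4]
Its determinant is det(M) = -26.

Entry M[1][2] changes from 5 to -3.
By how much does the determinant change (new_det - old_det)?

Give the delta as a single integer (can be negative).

Answer: -16

Derivation:
Cofactor C_12 = 2
Entry delta = -3 - 5 = -8
Det delta = entry_delta * cofactor = -8 * 2 = -16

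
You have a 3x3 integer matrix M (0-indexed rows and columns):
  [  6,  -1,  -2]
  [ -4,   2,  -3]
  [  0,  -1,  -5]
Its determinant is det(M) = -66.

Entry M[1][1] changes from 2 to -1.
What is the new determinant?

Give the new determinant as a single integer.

Answer: 24

Derivation:
det is linear in row 1: changing M[1][1] by delta changes det by delta * cofactor(1,1).
Cofactor C_11 = (-1)^(1+1) * minor(1,1) = -30
Entry delta = -1 - 2 = -3
Det delta = -3 * -30 = 90
New det = -66 + 90 = 24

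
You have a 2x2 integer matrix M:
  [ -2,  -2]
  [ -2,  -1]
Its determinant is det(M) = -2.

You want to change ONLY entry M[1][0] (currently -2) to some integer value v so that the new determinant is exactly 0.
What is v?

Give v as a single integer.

Answer: -1

Derivation:
det is linear in entry M[1][0]: det = old_det + (v - -2) * C_10
Cofactor C_10 = 2
Want det = 0: -2 + (v - -2) * 2 = 0
  (v - -2) = 2 / 2 = 1
  v = -2 + (1) = -1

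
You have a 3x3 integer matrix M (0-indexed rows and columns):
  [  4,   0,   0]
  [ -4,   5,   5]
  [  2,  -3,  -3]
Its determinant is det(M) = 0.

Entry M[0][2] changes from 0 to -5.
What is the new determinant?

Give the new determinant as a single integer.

Answer: -10

Derivation:
det is linear in row 0: changing M[0][2] by delta changes det by delta * cofactor(0,2).
Cofactor C_02 = (-1)^(0+2) * minor(0,2) = 2
Entry delta = -5 - 0 = -5
Det delta = -5 * 2 = -10
New det = 0 + -10 = -10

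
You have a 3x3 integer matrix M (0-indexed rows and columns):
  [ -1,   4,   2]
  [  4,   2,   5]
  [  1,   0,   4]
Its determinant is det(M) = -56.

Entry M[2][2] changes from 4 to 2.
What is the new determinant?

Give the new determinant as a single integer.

Answer: -20

Derivation:
det is linear in row 2: changing M[2][2] by delta changes det by delta * cofactor(2,2).
Cofactor C_22 = (-1)^(2+2) * minor(2,2) = -18
Entry delta = 2 - 4 = -2
Det delta = -2 * -18 = 36
New det = -56 + 36 = -20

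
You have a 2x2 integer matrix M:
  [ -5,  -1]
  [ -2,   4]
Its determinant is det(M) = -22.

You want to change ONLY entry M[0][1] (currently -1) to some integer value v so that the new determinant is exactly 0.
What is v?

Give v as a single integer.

Answer: 10

Derivation:
det is linear in entry M[0][1]: det = old_det + (v - -1) * C_01
Cofactor C_01 = 2
Want det = 0: -22 + (v - -1) * 2 = 0
  (v - -1) = 22 / 2 = 11
  v = -1 + (11) = 10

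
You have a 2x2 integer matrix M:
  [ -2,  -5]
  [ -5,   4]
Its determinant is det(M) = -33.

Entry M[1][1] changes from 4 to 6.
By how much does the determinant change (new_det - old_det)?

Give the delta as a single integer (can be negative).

Cofactor C_11 = -2
Entry delta = 6 - 4 = 2
Det delta = entry_delta * cofactor = 2 * -2 = -4

Answer: -4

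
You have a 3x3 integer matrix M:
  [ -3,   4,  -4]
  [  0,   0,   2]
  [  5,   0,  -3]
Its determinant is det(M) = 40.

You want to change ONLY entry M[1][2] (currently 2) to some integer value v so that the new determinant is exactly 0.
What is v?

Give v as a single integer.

det is linear in entry M[1][2]: det = old_det + (v - 2) * C_12
Cofactor C_12 = 20
Want det = 0: 40 + (v - 2) * 20 = 0
  (v - 2) = -40 / 20 = -2
  v = 2 + (-2) = 0

Answer: 0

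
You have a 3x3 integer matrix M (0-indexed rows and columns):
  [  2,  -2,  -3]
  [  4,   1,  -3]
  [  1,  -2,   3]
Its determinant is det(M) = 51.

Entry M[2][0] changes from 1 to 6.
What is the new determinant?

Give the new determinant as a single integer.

det is linear in row 2: changing M[2][0] by delta changes det by delta * cofactor(2,0).
Cofactor C_20 = (-1)^(2+0) * minor(2,0) = 9
Entry delta = 6 - 1 = 5
Det delta = 5 * 9 = 45
New det = 51 + 45 = 96

Answer: 96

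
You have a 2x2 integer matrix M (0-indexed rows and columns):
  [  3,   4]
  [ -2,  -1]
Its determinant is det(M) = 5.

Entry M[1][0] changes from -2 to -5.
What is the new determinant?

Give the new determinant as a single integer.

det is linear in row 1: changing M[1][0] by delta changes det by delta * cofactor(1,0).
Cofactor C_10 = (-1)^(1+0) * minor(1,0) = -4
Entry delta = -5 - -2 = -3
Det delta = -3 * -4 = 12
New det = 5 + 12 = 17

Answer: 17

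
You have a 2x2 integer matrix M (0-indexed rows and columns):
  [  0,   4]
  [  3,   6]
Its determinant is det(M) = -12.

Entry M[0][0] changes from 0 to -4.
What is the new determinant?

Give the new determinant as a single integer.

Answer: -36

Derivation:
det is linear in row 0: changing M[0][0] by delta changes det by delta * cofactor(0,0).
Cofactor C_00 = (-1)^(0+0) * minor(0,0) = 6
Entry delta = -4 - 0 = -4
Det delta = -4 * 6 = -24
New det = -12 + -24 = -36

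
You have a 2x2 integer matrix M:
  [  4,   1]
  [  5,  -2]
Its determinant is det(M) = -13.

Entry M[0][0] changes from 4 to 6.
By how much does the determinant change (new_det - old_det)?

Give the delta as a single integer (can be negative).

Answer: -4

Derivation:
Cofactor C_00 = -2
Entry delta = 6 - 4 = 2
Det delta = entry_delta * cofactor = 2 * -2 = -4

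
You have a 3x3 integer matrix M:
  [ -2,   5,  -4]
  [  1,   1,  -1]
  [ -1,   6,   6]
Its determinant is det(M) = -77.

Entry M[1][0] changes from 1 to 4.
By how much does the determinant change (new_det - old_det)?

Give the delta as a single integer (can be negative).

Cofactor C_10 = -54
Entry delta = 4 - 1 = 3
Det delta = entry_delta * cofactor = 3 * -54 = -162

Answer: -162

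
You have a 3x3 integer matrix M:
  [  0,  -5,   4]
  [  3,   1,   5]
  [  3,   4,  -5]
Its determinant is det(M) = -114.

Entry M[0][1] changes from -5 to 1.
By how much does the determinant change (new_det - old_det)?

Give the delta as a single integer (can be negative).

Cofactor C_01 = 30
Entry delta = 1 - -5 = 6
Det delta = entry_delta * cofactor = 6 * 30 = 180

Answer: 180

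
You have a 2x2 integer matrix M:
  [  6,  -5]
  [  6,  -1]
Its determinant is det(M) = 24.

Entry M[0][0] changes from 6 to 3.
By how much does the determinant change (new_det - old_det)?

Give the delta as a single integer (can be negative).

Answer: 3

Derivation:
Cofactor C_00 = -1
Entry delta = 3 - 6 = -3
Det delta = entry_delta * cofactor = -3 * -1 = 3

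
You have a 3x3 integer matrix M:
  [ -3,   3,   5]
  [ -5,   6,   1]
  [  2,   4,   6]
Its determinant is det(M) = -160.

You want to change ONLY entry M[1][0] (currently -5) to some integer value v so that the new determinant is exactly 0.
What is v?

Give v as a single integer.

Answer: 75

Derivation:
det is linear in entry M[1][0]: det = old_det + (v - -5) * C_10
Cofactor C_10 = 2
Want det = 0: -160 + (v - -5) * 2 = 0
  (v - -5) = 160 / 2 = 80
  v = -5 + (80) = 75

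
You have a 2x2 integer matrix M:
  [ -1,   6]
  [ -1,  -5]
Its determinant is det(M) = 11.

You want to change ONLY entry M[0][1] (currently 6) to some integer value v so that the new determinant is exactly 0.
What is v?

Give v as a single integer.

det is linear in entry M[0][1]: det = old_det + (v - 6) * C_01
Cofactor C_01 = 1
Want det = 0: 11 + (v - 6) * 1 = 0
  (v - 6) = -11 / 1 = -11
  v = 6 + (-11) = -5

Answer: -5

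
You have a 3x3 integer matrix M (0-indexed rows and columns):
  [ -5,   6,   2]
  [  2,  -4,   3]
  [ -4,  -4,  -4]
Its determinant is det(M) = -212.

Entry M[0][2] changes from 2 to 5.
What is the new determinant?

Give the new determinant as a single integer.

det is linear in row 0: changing M[0][2] by delta changes det by delta * cofactor(0,2).
Cofactor C_02 = (-1)^(0+2) * minor(0,2) = -24
Entry delta = 5 - 2 = 3
Det delta = 3 * -24 = -72
New det = -212 + -72 = -284

Answer: -284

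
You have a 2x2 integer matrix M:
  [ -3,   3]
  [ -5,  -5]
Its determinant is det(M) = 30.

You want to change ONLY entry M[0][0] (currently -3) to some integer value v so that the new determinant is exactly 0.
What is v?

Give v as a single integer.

Answer: 3

Derivation:
det is linear in entry M[0][0]: det = old_det + (v - -3) * C_00
Cofactor C_00 = -5
Want det = 0: 30 + (v - -3) * -5 = 0
  (v - -3) = -30 / -5 = 6
  v = -3 + (6) = 3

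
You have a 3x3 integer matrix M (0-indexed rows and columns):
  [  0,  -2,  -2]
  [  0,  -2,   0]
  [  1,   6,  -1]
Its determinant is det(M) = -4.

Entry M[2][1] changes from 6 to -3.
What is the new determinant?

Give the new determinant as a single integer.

Answer: -4

Derivation:
det is linear in row 2: changing M[2][1] by delta changes det by delta * cofactor(2,1).
Cofactor C_21 = (-1)^(2+1) * minor(2,1) = 0
Entry delta = -3 - 6 = -9
Det delta = -9 * 0 = 0
New det = -4 + 0 = -4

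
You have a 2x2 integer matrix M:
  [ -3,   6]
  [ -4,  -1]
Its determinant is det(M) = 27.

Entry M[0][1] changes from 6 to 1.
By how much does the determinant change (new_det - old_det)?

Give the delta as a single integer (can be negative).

Cofactor C_01 = 4
Entry delta = 1 - 6 = -5
Det delta = entry_delta * cofactor = -5 * 4 = -20

Answer: -20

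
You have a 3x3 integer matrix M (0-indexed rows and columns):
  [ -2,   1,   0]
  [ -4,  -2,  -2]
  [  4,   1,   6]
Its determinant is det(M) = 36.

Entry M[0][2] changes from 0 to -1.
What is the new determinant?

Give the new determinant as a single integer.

Answer: 32

Derivation:
det is linear in row 0: changing M[0][2] by delta changes det by delta * cofactor(0,2).
Cofactor C_02 = (-1)^(0+2) * minor(0,2) = 4
Entry delta = -1 - 0 = -1
Det delta = -1 * 4 = -4
New det = 36 + -4 = 32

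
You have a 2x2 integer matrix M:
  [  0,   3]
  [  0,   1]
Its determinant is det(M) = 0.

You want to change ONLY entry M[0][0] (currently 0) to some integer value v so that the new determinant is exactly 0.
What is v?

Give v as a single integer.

Answer: 0

Derivation:
det is linear in entry M[0][0]: det = old_det + (v - 0) * C_00
Cofactor C_00 = 1
Want det = 0: 0 + (v - 0) * 1 = 0
  (v - 0) = 0 / 1 = 0
  v = 0 + (0) = 0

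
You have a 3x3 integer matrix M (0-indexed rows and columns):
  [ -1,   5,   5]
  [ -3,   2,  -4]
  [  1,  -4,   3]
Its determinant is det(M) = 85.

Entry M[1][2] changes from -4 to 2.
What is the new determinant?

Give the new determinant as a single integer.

Answer: 91

Derivation:
det is linear in row 1: changing M[1][2] by delta changes det by delta * cofactor(1,2).
Cofactor C_12 = (-1)^(1+2) * minor(1,2) = 1
Entry delta = 2 - -4 = 6
Det delta = 6 * 1 = 6
New det = 85 + 6 = 91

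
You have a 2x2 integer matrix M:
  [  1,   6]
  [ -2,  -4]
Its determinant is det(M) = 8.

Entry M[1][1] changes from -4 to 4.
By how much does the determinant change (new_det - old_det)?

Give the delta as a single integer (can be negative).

Answer: 8

Derivation:
Cofactor C_11 = 1
Entry delta = 4 - -4 = 8
Det delta = entry_delta * cofactor = 8 * 1 = 8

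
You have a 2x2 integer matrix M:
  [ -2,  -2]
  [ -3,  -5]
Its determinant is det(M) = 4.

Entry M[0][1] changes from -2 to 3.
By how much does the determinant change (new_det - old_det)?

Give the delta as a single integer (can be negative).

Answer: 15

Derivation:
Cofactor C_01 = 3
Entry delta = 3 - -2 = 5
Det delta = entry_delta * cofactor = 5 * 3 = 15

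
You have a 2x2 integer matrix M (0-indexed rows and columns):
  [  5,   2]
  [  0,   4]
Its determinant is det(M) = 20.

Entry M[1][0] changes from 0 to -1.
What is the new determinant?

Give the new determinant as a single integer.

det is linear in row 1: changing M[1][0] by delta changes det by delta * cofactor(1,0).
Cofactor C_10 = (-1)^(1+0) * minor(1,0) = -2
Entry delta = -1 - 0 = -1
Det delta = -1 * -2 = 2
New det = 20 + 2 = 22

Answer: 22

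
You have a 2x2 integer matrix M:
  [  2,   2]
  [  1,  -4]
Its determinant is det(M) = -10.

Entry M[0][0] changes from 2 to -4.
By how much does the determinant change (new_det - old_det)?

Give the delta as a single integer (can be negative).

Cofactor C_00 = -4
Entry delta = -4 - 2 = -6
Det delta = entry_delta * cofactor = -6 * -4 = 24

Answer: 24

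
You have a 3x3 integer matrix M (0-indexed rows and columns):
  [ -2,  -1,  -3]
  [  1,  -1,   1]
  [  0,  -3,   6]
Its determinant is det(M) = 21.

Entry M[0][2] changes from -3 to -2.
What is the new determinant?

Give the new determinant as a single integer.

det is linear in row 0: changing M[0][2] by delta changes det by delta * cofactor(0,2).
Cofactor C_02 = (-1)^(0+2) * minor(0,2) = -3
Entry delta = -2 - -3 = 1
Det delta = 1 * -3 = -3
New det = 21 + -3 = 18

Answer: 18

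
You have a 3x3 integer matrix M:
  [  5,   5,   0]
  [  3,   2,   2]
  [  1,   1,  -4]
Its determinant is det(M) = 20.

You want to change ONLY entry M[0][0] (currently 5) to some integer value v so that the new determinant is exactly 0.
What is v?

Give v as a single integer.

det is linear in entry M[0][0]: det = old_det + (v - 5) * C_00
Cofactor C_00 = -10
Want det = 0: 20 + (v - 5) * -10 = 0
  (v - 5) = -20 / -10 = 2
  v = 5 + (2) = 7

Answer: 7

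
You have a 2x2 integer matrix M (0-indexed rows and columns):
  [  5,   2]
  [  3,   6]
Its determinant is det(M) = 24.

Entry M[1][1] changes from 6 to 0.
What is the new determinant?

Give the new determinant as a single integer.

Answer: -6

Derivation:
det is linear in row 1: changing M[1][1] by delta changes det by delta * cofactor(1,1).
Cofactor C_11 = (-1)^(1+1) * minor(1,1) = 5
Entry delta = 0 - 6 = -6
Det delta = -6 * 5 = -30
New det = 24 + -30 = -6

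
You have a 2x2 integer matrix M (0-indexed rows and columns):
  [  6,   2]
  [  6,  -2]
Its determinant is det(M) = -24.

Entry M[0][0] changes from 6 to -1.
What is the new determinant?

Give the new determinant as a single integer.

Answer: -10

Derivation:
det is linear in row 0: changing M[0][0] by delta changes det by delta * cofactor(0,0).
Cofactor C_00 = (-1)^(0+0) * minor(0,0) = -2
Entry delta = -1 - 6 = -7
Det delta = -7 * -2 = 14
New det = -24 + 14 = -10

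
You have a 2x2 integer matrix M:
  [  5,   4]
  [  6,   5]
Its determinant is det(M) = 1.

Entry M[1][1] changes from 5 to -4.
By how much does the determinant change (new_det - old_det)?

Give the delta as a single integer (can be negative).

Cofactor C_11 = 5
Entry delta = -4 - 5 = -9
Det delta = entry_delta * cofactor = -9 * 5 = -45

Answer: -45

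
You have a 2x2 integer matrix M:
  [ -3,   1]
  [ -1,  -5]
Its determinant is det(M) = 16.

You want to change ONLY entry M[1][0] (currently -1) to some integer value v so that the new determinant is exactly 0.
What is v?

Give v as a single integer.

Answer: 15

Derivation:
det is linear in entry M[1][0]: det = old_det + (v - -1) * C_10
Cofactor C_10 = -1
Want det = 0: 16 + (v - -1) * -1 = 0
  (v - -1) = -16 / -1 = 16
  v = -1 + (16) = 15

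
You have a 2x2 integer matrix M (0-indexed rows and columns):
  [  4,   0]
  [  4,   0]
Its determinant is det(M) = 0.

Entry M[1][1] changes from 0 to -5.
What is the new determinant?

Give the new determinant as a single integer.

det is linear in row 1: changing M[1][1] by delta changes det by delta * cofactor(1,1).
Cofactor C_11 = (-1)^(1+1) * minor(1,1) = 4
Entry delta = -5 - 0 = -5
Det delta = -5 * 4 = -20
New det = 0 + -20 = -20

Answer: -20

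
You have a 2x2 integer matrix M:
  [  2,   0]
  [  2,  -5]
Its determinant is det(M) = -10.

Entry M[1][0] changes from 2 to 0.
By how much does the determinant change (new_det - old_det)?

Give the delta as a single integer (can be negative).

Cofactor C_10 = 0
Entry delta = 0 - 2 = -2
Det delta = entry_delta * cofactor = -2 * 0 = 0

Answer: 0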